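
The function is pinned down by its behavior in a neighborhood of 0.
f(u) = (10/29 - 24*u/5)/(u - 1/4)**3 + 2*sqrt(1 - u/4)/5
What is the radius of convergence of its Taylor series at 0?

The radius of convergence is 1/4.

Denominator factor (u - 1/4)^3: pole of order 3 at 1/4, modulus 1/4.
Branch term (2/5)*sqrt(1 - u/(4)): its argument vanishes at u = 4, a square-root branch point, modulus 4.
The radius of convergence is the smallest modulus among the singular points: 1/4.


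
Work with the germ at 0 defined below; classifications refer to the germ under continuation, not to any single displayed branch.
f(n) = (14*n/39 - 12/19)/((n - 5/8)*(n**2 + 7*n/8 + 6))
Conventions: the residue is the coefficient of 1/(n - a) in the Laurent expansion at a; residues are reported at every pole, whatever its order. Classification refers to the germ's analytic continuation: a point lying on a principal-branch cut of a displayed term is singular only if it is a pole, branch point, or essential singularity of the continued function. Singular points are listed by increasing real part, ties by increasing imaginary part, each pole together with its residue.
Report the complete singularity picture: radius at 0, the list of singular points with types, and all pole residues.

Denominator factor (n**2 + 7*n/8 + 6): discriminant -1487/64, complex-conjugate roots (-7/16) + ((1/16)*sqrt(1487))*i and (-7/16) - ((1/16)*sqrt(1487))*i; poles of order 1, moduli sqrt(6) and sqrt(6).
Denominator factor (n - 5/8): pole of order 1 at 5/8, modulus 5/8.
The radius of convergence is the smallest modulus among the singular points: 5/8.
The factor n**2 + 7*n/8 + 6 splits as (n - a)(n - a') with a = (-7/16) - ((1/16)*sqrt(1487))*i, a' = (-7/16) + ((1/16)*sqrt(1487))*i. At the order-1 pole a set g(n) = (n - a)*f(n) = [(14*n/39 - 12/19)/(n - 5/8)] / (n - a').
Simple pole: residue = g(a) at a = (-7/16) - ((1/16)*sqrt(1487))*i, which is (2414/82251) + ((277246/122307237)*sqrt(1487))*i.
The factor n**2 + 7*n/8 + 6 splits as (n - a)(n - a') with a = (-7/16) + ((1/16)*sqrt(1487))*i, a' = (-7/16) - ((1/16)*sqrt(1487))*i. At the order-1 pole a set g(n) = (n - a)*f(n) = [(14*n/39 - 12/19)/(n - 5/8)] / (n - a').
Simple pole: residue = g(a) at a = (-7/16) + ((1/16)*sqrt(1487))*i, which is (2414/82251) - ((277246/122307237)*sqrt(1487))*i.
At the order-1 pole 5/8 set g(n) = (n - (5/8))*f(n) = (14*n/39 - 12/19)/(n**2 + 7*n/8 + 6).
Simple pole: residue = g(a) at a = 5/8, which is -4828/82251.
List the singular points by increasing real part (a conjugate pair: the negative imaginary part first).

Radius of convergence at 0: 5/8.
At (-7/16) - ((1/16)*sqrt(1487))*i: a pole of order 1; residue (2414/82251) + ((277246/122307237)*sqrt(1487))*i.
At (-7/16) + ((1/16)*sqrt(1487))*i: a pole of order 1; residue (2414/82251) - ((277246/122307237)*sqrt(1487))*i.
At 5/8: a pole of order 1; residue -4828/82251.


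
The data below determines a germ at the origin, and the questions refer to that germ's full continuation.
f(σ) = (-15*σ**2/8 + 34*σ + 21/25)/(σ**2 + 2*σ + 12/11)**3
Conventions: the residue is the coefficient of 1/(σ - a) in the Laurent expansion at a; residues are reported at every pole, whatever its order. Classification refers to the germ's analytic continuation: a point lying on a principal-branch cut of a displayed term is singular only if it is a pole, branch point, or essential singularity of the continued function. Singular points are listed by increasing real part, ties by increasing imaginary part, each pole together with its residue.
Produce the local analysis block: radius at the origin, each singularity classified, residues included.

Radius of convergence at 0: (2/11)*sqrt(33).
At (-1) - ((1/11)*sqrt(11))*i: a pole of order 3; residue -((1273833/1600)*sqrt(11))*i.
At (-1) + ((1/11)*sqrt(11))*i: a pole of order 3; residue ((1273833/1600)*sqrt(11))*i.

Denominator factor (σ**2 + 2*σ + 12/11)^3: discriminant -4/11, complex-conjugate roots (-1) + ((1/11)*sqrt(11))*i and (-1) - ((1/11)*sqrt(11))*i; poles of order 3, moduli (2/11)*sqrt(33) and (2/11)*sqrt(33).
The radius of convergence is the smallest modulus among the singular points: (2/11)*sqrt(33).
The factor σ**2 + 2*σ + 12/11 splits as (σ - a)(σ - a') with a = (-1) - ((1/11)*sqrt(11))*i, a' = (-1) + ((1/11)*sqrt(11))*i. At the order-3 pole a set g(σ) = (σ - a)^3*f(σ) = [-15*σ**2/8 + 34*σ + 21/25] / (σ - a')^3.
Order-3 pole: residue = g''(a)/2; g''((-1) - ((1/11)*sqrt(11))*i) = -((1273833/800)*sqrt(11))*i, so the residue is -((1273833/1600)*sqrt(11))*i.
The factor σ**2 + 2*σ + 12/11 splits as (σ - a)(σ - a') with a = (-1) + ((1/11)*sqrt(11))*i, a' = (-1) - ((1/11)*sqrt(11))*i. At the order-3 pole a set g(σ) = (σ - a)^3*f(σ) = [-15*σ**2/8 + 34*σ + 21/25] / (σ - a')^3.
Order-3 pole: residue = g''(a)/2; g''((-1) + ((1/11)*sqrt(11))*i) = ((1273833/800)*sqrt(11))*i, so the residue is ((1273833/1600)*sqrt(11))*i.
List the singular points by increasing real part (a conjugate pair: the negative imaginary part first).


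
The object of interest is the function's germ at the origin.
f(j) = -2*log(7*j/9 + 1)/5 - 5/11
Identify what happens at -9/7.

The term (-2/5)*log(1 - j/(-9/7)) has argument 1 - -9/7/(-9/7) = 0 at -9/7: a logarithmic (infinitely-sheeted) branch point; the remaining terms are analytic or single-valued there.

The point is a logarithmic branch point.


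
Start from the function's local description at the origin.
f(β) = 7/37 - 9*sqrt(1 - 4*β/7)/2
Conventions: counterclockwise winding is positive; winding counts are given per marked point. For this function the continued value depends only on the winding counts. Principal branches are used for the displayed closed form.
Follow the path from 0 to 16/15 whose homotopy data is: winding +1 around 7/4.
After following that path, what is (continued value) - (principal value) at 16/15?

Continued minus principal equals (3/35)*sqrt(4305).

The rational part is single-valued and drops out of the difference; each branch term changes only by its own monodromy.
(-9/2)*sqrt(1 - β/(7/4)): winding +1 is odd, the square root flips sign, contributing -2*(-9/2)*sqrt(1 - (16/15)/(7/4)) = -2*(-9/2)*sqrt(41/105) = (3/35)*sqrt(4305).
Summing the contributions at β = 16/15 gives (3/35)*sqrt(4305).


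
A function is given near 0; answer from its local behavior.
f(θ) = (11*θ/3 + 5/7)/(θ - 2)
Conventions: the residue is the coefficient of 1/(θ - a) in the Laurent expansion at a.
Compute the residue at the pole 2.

The residue is 169/21.

At the order-1 pole 2 set g(θ) = (θ - (2))*f(θ) = 11*θ/3 + 5/7.
Simple pole: residue = g(a) at a = 2, which is 169/21.


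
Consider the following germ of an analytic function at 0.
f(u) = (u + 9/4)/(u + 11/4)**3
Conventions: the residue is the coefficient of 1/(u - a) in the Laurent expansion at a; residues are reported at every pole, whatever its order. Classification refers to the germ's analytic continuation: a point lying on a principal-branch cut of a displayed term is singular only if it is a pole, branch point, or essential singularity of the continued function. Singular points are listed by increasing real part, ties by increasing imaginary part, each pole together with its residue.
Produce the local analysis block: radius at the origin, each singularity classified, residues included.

Denominator factor (u + 11/4)^3: pole of order 3 at -11/4, modulus 11/4.
The radius of convergence is the smallest modulus among the singular points: 11/4.
At the order-3 pole -11/4 set g(u) = (u - (-11/4))^3*f(u) = u + 9/4.
Order-3 pole: residue = g''(a)/2; g''(-11/4) = 0, so the residue is 0.

Radius of convergence at 0: 11/4.
At -11/4: a pole of order 3; residue 0.


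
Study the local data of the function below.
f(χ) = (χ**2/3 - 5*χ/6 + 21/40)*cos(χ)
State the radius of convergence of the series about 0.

The radius of convergence is infinite.

The factor cos(χ) is entire and contributes no finite singular point.
The polynomial part has no poles.
No finite singular points: the Taylor series at 0 converges everywhere.


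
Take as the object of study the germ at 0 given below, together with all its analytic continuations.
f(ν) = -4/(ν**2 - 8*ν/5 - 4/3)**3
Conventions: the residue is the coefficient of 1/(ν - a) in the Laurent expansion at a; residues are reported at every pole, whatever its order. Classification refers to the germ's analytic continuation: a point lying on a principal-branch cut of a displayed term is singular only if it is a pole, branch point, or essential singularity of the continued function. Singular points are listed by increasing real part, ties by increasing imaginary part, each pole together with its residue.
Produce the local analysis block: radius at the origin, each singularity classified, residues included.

Denominator factor (ν**2 - 8*ν/5 - 4/3)^3: discriminant 592/75, real irrational roots 4/5 + (2/15)*sqrt(111) and 4/5 - (2/15)*sqrt(111); poles of order 3, moduli 4/5 + (2/15)*sqrt(111) and -4/5 + (2/15)*sqrt(111).
The radius of convergence is the smallest modulus among the singular points: -4/5 + (2/15)*sqrt(111).
The factor ν**2 - 8*ν/5 - 4/3 splits as (ν - a)(ν - a') with a = 4/5 - (2/15)*sqrt(111), a' = 4/5 + (2/15)*sqrt(111). At the order-3 pole a set g(ν) = (ν - a)^3*f(ν) = [-4] / (ν - a')^3.
Order-3 pole: residue = g''(a)/2; g''(4/5 - (2/15)*sqrt(111)) = (84375/3241792)*sqrt(111), so the residue is (84375/6483584)*sqrt(111).
The factor ν**2 - 8*ν/5 - 4/3 splits as (ν - a)(ν - a') with a = 4/5 + (2/15)*sqrt(111), a' = 4/5 - (2/15)*sqrt(111). At the order-3 pole a set g(ν) = (ν - a)^3*f(ν) = [-4] / (ν - a')^3.
Order-3 pole: residue = g''(a)/2; g''(4/5 + (2/15)*sqrt(111)) = -(84375/3241792)*sqrt(111), so the residue is -(84375/6483584)*sqrt(111).
List the singular points by increasing real part (a conjugate pair: the negative imaginary part first).

Radius of convergence at 0: -4/5 + (2/15)*sqrt(111).
At 4/5 - (2/15)*sqrt(111): a pole of order 3; residue (84375/6483584)*sqrt(111).
At 4/5 + (2/15)*sqrt(111): a pole of order 3; residue -(84375/6483584)*sqrt(111).


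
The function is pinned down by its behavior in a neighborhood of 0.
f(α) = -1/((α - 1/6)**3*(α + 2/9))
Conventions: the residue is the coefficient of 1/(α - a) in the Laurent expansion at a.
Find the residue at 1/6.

At the order-3 pole 1/6 set g(α) = (α - (1/6))^3*f(α) = -1/(α + 2/9).
Order-3 pole: residue = g''(a)/2; g''(1/6) = -11664/343, so the residue is -5832/343.

The residue is -5832/343.


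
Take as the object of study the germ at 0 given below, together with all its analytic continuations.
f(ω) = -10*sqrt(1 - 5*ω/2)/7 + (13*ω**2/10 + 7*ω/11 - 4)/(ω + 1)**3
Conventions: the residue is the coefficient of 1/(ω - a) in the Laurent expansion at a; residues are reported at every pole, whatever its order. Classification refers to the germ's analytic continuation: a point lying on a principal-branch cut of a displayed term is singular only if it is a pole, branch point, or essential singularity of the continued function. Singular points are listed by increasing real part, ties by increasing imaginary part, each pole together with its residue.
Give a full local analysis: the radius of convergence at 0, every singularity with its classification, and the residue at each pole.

Radius of convergence at 0: 2/5.
At -1: a pole of order 3; residue 13/10.
At 2/5: an algebraic (square-root) branch point.

Denominator factor (ω + 1)^3: pole of order 3 at -1, modulus 1.
Branch term (-10/7)*sqrt(1 - ω/(2/5)): its argument vanishes at ω = 2/5, a square-root branch point, modulus 2/5.
The radius of convergence is the smallest modulus among the singular points: 2/5.
The branch term is analytic at -1 and contributes nothing to the residue; only the rational part matters.
At the order-3 pole -1 set g(ω) = (ω - (-1))^3*(rational part) = 13*ω**2/10 + 7*ω/11 - 4.
Order-3 pole: residue = g''(a)/2; g''(-1) = 13/5, so the residue is 13/10.
List the singular points by increasing real part (a conjugate pair: the negative imaginary part first).


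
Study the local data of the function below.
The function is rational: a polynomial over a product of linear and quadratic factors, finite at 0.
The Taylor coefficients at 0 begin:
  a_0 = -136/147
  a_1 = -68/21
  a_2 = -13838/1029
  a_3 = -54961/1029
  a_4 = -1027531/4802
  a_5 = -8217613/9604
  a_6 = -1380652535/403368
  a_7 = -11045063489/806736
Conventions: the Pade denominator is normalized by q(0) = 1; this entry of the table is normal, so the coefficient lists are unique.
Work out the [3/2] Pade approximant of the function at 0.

Taylor coefficients needed (read off): a_0 = -136/147, a_1 = -68/21, a_2 = -13838/1029, a_3 = -54961/1029, a_4 = -1027531/4802, a_5 = -8217613/9604.
Write the denominator as Q(β) = 1 + q1*β + q2*β^2. Requiring Q*f - P = O(β^6) with deg P <= 3 kills the coefficients of β^4..β^5 in Q*f:
  β^4: a_4 + q1*a_3 + q2*a_2 = 0, i.e. -1027531/4802 + (-54961/1029)*q1 + (-13838/1029)*q2 = 0.
  β^5: a_5 + q1*a_4 + q2*a_3 = 0, i.e. -8217613/9604 + (-1027531/4802)*q1 + (-54961/1029)*q2 = 0.
Solving this linear system: q1 = -486/155, q2 = -15009/4340.
The numerator is Q*f truncated at degree 3: P0 = a_0 = -136/147; P1 = a_1 + q1*a_0 = -7684/22785; P2 = a_2 + q1*a_1 + q2*a_0 = -2176/22785; P3 = a_3 + q1*a_2 + q2*a_1 = -1088/22785.

The Pade approximant has numerator coefficients [-136/147, -7684/22785, -2176/22785, -1088/22785]; denominator coefficients [1, -486/155, -15009/4340].


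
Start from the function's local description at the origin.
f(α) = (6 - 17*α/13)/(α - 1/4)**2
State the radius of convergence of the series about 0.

Denominator factor (α - 1/4)^2: pole of order 2 at 1/4, modulus 1/4.
The radius of convergence is the smallest modulus among the singular points: 1/4.

The radius of convergence is 1/4.


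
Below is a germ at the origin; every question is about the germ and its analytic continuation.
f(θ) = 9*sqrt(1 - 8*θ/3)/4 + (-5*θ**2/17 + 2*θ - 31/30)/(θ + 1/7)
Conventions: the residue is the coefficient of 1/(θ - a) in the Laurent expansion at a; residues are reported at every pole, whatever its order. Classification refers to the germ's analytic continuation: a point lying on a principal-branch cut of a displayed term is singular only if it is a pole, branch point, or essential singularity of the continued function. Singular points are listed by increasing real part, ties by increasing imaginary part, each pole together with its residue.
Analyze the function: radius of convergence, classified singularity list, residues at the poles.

Denominator factor (θ + 1/7): pole of order 1 at -1/7, modulus 1/7.
Branch term (9/4)*sqrt(1 - θ/(3/8)): its argument vanishes at θ = 3/8, a square-root branch point, modulus 3/8.
The radius of convergence is the smallest modulus among the singular points: 1/7.
The branch term is analytic at -1/7 and contributes nothing to the residue; only the rational part matters.
At the order-1 pole -1/7 set g(θ) = (θ - (-1/7))*(rational part) = -5*θ**2/17 + 2*θ - 31/30.
Simple pole: residue = g(a) at a = -1/7, which is -33113/24990.
List the singular points by increasing real part (a conjugate pair: the negative imaginary part first).

Radius of convergence at 0: 1/7.
At -1/7: a pole of order 1; residue -33113/24990.
At 3/8: an algebraic (square-root) branch point.


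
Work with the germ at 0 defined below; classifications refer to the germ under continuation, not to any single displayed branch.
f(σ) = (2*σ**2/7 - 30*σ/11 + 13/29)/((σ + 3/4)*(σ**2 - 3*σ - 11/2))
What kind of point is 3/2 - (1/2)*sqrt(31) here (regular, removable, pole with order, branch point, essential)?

The point is a pole of order 1.

The denominator factor σ**2 - 3*σ - 11/2 vanishes at 3/2 - (1/2)*sqrt(31) and appears to the power 1; the numerator there equals -1754/2233 + (72/77)*sqrt(31), nonzero, and no other factor vanishes.
Hence a pole whose order is the multiplicity, 1.


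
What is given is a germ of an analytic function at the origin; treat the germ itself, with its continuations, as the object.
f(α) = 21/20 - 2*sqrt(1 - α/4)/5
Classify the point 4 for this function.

The term (-2/5)*sqrt(1 - α/(4)) has argument 1 - 4/(4) = 0 at 4: a square-root (algebraic, two-sheeted) branch point; the remaining terms are analytic or single-valued there.

The point is an algebraic (square-root) branch point.


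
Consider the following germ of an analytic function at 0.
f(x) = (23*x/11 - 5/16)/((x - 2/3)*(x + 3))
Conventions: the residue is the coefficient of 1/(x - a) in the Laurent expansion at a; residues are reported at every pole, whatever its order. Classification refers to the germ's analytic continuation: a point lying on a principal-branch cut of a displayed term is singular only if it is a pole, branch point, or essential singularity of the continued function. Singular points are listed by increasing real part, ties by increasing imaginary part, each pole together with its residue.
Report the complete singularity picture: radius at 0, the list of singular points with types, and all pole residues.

Radius of convergence at 0: 2/3.
At -3: a pole of order 1; residue 3477/1936.
At 2/3: a pole of order 1; residue 571/1936.

Denominator factor (x - 2/3): pole of order 1 at 2/3, modulus 2/3.
Denominator factor (x + 3): pole of order 1 at -3, modulus 3.
The radius of convergence is the smallest modulus among the singular points: 2/3.
At the order-1 pole -3 set g(x) = (x - (-3))*f(x) = (23*x/11 - 5/16)/(x - 2/3).
Simple pole: residue = g(a) at a = -3, which is 3477/1936.
At the order-1 pole 2/3 set g(x) = (x - (2/3))*f(x) = (23*x/11 - 5/16)/(x + 3).
Simple pole: residue = g(a) at a = 2/3, which is 571/1936.
List the singular points by increasing real part (a conjugate pair: the negative imaginary part first).


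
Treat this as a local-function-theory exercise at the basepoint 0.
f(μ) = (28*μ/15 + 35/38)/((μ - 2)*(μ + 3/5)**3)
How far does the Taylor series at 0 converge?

The radius of convergence is 3/5.

Denominator factor (μ - 2): pole of order 1 at 2, modulus 2.
Denominator factor (μ + 3/5)^3: pole of order 3 at -3/5, modulus 3/5.
The radius of convergence is the smallest modulus among the singular points: 3/5.


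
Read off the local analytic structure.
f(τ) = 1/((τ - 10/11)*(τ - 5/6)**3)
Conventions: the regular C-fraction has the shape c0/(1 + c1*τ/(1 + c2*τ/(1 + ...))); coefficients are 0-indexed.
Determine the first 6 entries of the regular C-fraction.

Taylor coefficients (expand at 0): a_0 = 1188/625, a_1 = 27918/3125, a_2 = 410157/15625, a_3 = 9643887/156250, a_4 = 198461637/1562500, a_5 = 3735043191/15625000.
c0 = a_0 = 1188/625. Peel one level at a time: if S = 1 + c*τ/S' with S'(0) = 1, then c is the τ-coefficient of S and S' = c*τ/(S - 1).
S_1 = c0/f = 1 + (-47/10)*τ + (207/25)*τ^2 + ...; c1 = -47/10.
S_2 = c1*τ/(S_1 - 1) = 1 + (414/235)*τ + (95256/55225)*τ^2 + ...; c2 = 414/235.
S_3 = c2*τ/(S_2 - 1) = 1 + (-5292/5405)*τ + (5064/13225)*τ^2 + ...; c3 = -5292/5405.
S_4 = c3*τ/(S_3 - 1) = 1 + (19834/50715)*τ + (1339594/4862025)*τ^2 + ...; c4 = 19834/50715.
S_5 = c4*τ/(S_4 - 1) = 1 + (-327773/465255)*τ + ...; c5 = -327773/465255.

The regular C-fraction coefficients are [1188/625, -47/10, 414/235, -5292/5405, 19834/50715, -327773/465255].


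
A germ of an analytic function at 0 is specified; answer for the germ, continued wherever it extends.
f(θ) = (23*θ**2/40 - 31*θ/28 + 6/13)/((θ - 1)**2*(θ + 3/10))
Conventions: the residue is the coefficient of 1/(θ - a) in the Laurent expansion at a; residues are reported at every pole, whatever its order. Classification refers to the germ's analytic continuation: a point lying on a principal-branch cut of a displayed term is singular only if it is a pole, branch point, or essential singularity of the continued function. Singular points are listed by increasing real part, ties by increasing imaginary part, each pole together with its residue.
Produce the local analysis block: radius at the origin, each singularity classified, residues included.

Denominator factor (θ - 1)^2: pole of order 2 at 1, modulus 1.
Denominator factor (θ + 3/10): pole of order 1 at -3/10, modulus 3/10.
The radius of convergence is the smallest modulus among the singular points: 3/10.
At the order-1 pole -3/10 set g(θ) = (θ - (-3/10))*f(θ) = (23*θ**2/40 - 31*θ/28 + 6/13)/(θ - 1)**2.
Simple pole: residue = g(a) at a = -3/10, which is 307737/615160.
At the order-2 pole 1 set g(θ) = (θ - (1))^2*f(θ) = (23*θ**2/40 - 31*θ/28 + 6/13)/(θ + 3/10).
Order-2 pole: residue = g'(a); g'(1) = 2299/30758, so the residue is 2299/30758.
List the singular points by increasing real part (a conjugate pair: the negative imaginary part first).

Radius of convergence at 0: 3/10.
At -3/10: a pole of order 1; residue 307737/615160.
At 1: a pole of order 2; residue 2299/30758.


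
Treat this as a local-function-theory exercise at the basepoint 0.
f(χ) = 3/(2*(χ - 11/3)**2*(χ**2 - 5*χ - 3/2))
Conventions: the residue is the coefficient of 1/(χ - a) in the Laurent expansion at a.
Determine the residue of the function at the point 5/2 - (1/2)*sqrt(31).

The factor χ**2 - 5*χ - 3/2 splits as (χ - a)(χ - a') with a = 5/2 - (1/2)*sqrt(31), a' = 5/2 + (1/2)*sqrt(31). At the order-1 pole a set g(χ) = (χ - a)*f(χ) = [3/(2*(χ - 11/3)**2)] / (χ - a').
Simple pole: residue = g(a) at a = 5/2 - (1/2)*sqrt(31), which is 567/13225 - (4428/409975)*sqrt(31).

The residue is 567/13225 - (4428/409975)*sqrt(31).


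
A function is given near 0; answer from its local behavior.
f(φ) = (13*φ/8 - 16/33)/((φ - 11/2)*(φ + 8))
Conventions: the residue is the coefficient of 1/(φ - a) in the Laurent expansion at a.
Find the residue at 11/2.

At the order-1 pole 11/2 set g(φ) = (φ - (11/2))*f(φ) = (13*φ/8 - 16/33)/(φ + 8).
Simple pole: residue = g(a) at a = 11/2, which is 4463/7128.

The residue is 4463/7128.


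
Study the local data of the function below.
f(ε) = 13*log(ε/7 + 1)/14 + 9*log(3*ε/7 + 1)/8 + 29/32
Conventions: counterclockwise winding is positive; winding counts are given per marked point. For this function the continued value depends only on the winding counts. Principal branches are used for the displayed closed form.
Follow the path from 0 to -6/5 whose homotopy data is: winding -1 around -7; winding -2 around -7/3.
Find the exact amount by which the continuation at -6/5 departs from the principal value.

Continued minus principal equals -(89/14)*pi*i.

The rational part is single-valued and drops out of the difference; each branch term changes only by its own monodromy.
(9/8)*log(1 - ε/(-7/3)): each positive loop around -7/3 adds 2*pi*i to the log, so winding -2 contributes (9/8)*(-2)*2*pi*i = -(9/2)*pi*i.
(13/14)*log(1 - ε/(-7)): each positive loop around -7 adds 2*pi*i to the log, so winding -1 contributes (13/14)*(-1)*2*pi*i = -(13/7)*pi*i.
Summing the contributions at ε = -6/5 gives -(89/14)*pi*i.


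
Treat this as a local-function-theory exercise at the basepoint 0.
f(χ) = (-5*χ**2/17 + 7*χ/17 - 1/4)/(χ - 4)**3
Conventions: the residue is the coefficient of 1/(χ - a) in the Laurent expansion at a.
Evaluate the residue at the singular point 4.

The residue is -5/17.

At the order-3 pole 4 set g(χ) = (χ - (4))^3*f(χ) = -5*χ**2/17 + 7*χ/17 - 1/4.
Order-3 pole: residue = g''(a)/2; g''(4) = -10/17, so the residue is -5/17.


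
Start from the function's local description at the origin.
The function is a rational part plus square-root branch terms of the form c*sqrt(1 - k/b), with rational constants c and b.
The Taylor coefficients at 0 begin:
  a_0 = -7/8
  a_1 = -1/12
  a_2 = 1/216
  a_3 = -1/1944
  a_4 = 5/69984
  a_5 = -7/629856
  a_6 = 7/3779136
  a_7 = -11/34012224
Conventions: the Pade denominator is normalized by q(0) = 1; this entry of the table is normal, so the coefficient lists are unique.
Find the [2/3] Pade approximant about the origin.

Taylor coefficients needed (read off): a_0 = -7/8, a_1 = -1/12, a_2 = 1/216, a_3 = -1/1944, a_4 = 5/69984, a_5 = -7/629856.
Write the denominator as Q(k) = 1 + q1*k + q2*k^2 + q3*k^3. Requiring Q*f - P = O(k^6) with deg P <= 2 kills the coefficients of k^3..k^5 in Q*f:
  k^3: a_3 + q1*a_2 + q2*a_1 + q3*a_0 = 0, i.e. -1/1944 + (1/216)*q1 + (-1/12)*q2 + (-7/8)*q3 = 0.
  k^4: a_4 + q1*a_3 + q2*a_2 + q3*a_1 = 0, i.e. 5/69984 + (-1/1944)*q1 + (1/216)*q2 + (-1/12)*q3 = 0.
  k^5: a_5 + q1*a_4 + q2*a_3 + q3*a_2 = 0, i.e. -7/629856 + (5/69984)*q1 + (-1/1944)*q2 + (1/216)*q3 = 0.
Solving this linear system: q1 = 56/279, q2 = 19/3348, q3 = -1/15066.
The numerator is Q*f truncated at degree 2: P0 = a_0 = -7/8; P1 = a_1 + q1*a_0 = -289/1116; P2 = a_2 + q1*a_1 + q2*a_0 = -457/26784.

The Pade approximant has numerator coefficients [-7/8, -289/1116, -457/26784]; denominator coefficients [1, 56/279, 19/3348, -1/15066].


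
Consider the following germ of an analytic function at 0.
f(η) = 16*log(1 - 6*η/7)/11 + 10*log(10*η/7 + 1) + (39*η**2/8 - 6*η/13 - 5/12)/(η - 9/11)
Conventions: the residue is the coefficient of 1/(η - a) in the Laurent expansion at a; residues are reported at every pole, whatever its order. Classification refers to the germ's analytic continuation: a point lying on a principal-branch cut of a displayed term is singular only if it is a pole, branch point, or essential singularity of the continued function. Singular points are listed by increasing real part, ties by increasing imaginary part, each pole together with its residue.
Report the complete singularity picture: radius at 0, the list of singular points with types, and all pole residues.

Denominator factor (η - 9/11): pole of order 1 at 9/11, modulus 9/11.
Branch term (10)*log(1 - η/(-7/10)): its argument vanishes at η = -7/10, a logarithmic branch point, modulus 7/10.
Branch term (16/11)*log(1 - η/(7/6)): its argument vanishes at η = 7/6, a logarithmic branch point, modulus 7/6.
The radius of convergence is the smallest modulus among the singular points: 7/10.
The branch terms are analytic at 9/11 and contribute nothing to the residue; only the rational part matters.
At the order-1 pole 9/11 set g(η) = (η - (9/11))*(rational part) = 39*η**2/8 - 6*η/13 - 5/12.
Simple pole: residue = g(a) at a = 9/11, which is 93215/37752.
List the singular points by increasing real part (a conjugate pair: the negative imaginary part first).

Radius of convergence at 0: 7/10.
At -7/10: a logarithmic branch point.
At 9/11: a pole of order 1; residue 93215/37752.
At 7/6: a logarithmic branch point.


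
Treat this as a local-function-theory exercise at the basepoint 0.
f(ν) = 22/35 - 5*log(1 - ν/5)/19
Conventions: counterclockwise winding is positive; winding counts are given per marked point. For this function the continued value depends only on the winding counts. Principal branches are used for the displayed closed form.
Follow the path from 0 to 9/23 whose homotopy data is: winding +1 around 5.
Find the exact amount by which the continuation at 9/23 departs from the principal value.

Continued minus principal equals -(10/19)*pi*i.

The rational part is single-valued and drops out of the difference; each branch term changes only by its own monodromy.
(-5/19)*log(1 - ν/(5)): each positive loop around 5 adds 2*pi*i to the log, so winding +1 contributes (-5/19)*(1)*2*pi*i = -(10/19)*pi*i.
Summing the contributions at ν = 9/23 gives -(10/19)*pi*i.


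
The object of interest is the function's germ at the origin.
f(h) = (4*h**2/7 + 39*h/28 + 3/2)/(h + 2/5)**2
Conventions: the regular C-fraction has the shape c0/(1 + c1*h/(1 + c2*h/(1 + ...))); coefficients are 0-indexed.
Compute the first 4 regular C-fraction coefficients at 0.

Taylor coefficients (expand at 0): a_0 = 75/8, a_1 = -4275/112, a_2 = 30425/224, a_3 = -197375/448.
c0 = a_0 = 75/8. Peel one level at a time: if S = 1 + c*h/S' with S'(0) = 1, then c is the h-coefficient of S and S' = c*h/(S - 1).
S_1 = c0/f = 1 + (57/14)*h + (307/147)*h^2 + ...; c1 = 57/14.
S_2 = c1*h/(S_1 - 1) = 1 + (-614/1197)*h + (32761/29241)*h^2 + ...; c2 = -614/1197.
S_3 = c2*h/(S_2 - 1) = 1 + (229327/104994)*h + ...; c3 = 229327/104994.

The regular C-fraction coefficients are [75/8, 57/14, -614/1197, 229327/104994].


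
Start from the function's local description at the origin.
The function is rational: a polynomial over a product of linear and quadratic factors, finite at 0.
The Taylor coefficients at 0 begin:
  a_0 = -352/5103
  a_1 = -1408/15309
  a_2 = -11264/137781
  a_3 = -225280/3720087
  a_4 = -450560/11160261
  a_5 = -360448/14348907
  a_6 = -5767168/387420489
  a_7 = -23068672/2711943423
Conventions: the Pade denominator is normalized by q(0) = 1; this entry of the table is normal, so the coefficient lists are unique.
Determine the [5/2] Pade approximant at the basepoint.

Taylor coefficients needed (read off): a_0 = -352/5103, a_1 = -1408/15309, a_2 = -11264/137781, a_3 = -225280/3720087, a_4 = -450560/11160261, a_5 = -360448/14348907, a_6 = -5767168/387420489, a_7 = -23068672/2711943423.
Write the denominator as Q(ω) = 1 + q1*ω + q2*ω^2. Requiring Q*f - P = O(ω^8) with deg P <= 5 kills the coefficients of ω^6..ω^7 in Q*f:
  ω^6: a_6 + q1*a_5 + q2*a_4 = 0, i.e. -5767168/387420489 + (-360448/14348907)*q1 + (-450560/11160261)*q2 = 0.
  ω^7: a_7 + q1*a_6 + q2*a_5 = 0, i.e. -23068672/2711943423 + (-5767168/387420489)*q1 + (-360448/14348907)*q2 = 0.
Solving this linear system: q1 = -64/63, q2 = 64/243.
The numerator is Q*f truncated at degree 5: P0 = a_0 = -352/5103; P1 = a_1 + q1*a_0 = -7040/321489; P2 = a_2 + q1*a_1 + q2*a_0 = -56320/8680203; P3 = a_3 + q1*a_2 + q2*a_1 = -45056/26040609; P4 = a_4 + q1*a_3 + q2*a_2 = -90112/234365481; P5 = a_5 + q1*a_4 + q2*a_3 = -360448/6327867987.

The Pade approximant has numerator coefficients [-352/5103, -7040/321489, -56320/8680203, -45056/26040609, -90112/234365481, -360448/6327867987]; denominator coefficients [1, -64/63, 64/243].


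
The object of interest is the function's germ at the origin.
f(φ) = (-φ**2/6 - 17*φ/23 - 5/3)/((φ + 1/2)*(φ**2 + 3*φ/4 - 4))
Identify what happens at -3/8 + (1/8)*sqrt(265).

The point is a pole of order 1.

The denominator factor φ**2 + 3*φ/4 - 4 vanishes at -3/8 + (1/8)*sqrt(265) and appears to the power 1; the numerator there equals -9287/4416 - (113/1472)*sqrt(265), nonzero, and no other factor vanishes.
Hence a pole whose order is the multiplicity, 1.


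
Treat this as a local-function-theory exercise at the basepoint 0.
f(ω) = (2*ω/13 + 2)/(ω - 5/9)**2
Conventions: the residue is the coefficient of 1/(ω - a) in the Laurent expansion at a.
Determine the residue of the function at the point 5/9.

At the order-2 pole 5/9 set g(ω) = (ω - (5/9))^2*f(ω) = 2*ω/13 + 2.
Order-2 pole: residue = g'(a); g'(5/9) = 2/13, so the residue is 2/13.

The residue is 2/13.


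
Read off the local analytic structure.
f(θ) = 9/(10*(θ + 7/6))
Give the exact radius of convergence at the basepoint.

Denominator factor (θ + 7/6): pole of order 1 at -7/6, modulus 7/6.
The radius of convergence is the smallest modulus among the singular points: 7/6.

The radius of convergence is 7/6.


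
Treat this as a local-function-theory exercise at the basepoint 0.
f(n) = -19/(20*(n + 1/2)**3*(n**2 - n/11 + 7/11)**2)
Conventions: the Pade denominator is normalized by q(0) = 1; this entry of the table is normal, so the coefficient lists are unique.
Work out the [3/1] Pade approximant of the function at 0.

The Pade approximant has numerator coefficients [-4598/245, 446318664/8233715, -3305322878/57636005, 13011199696/403452035]; denominator coefficients [1, 94972/33607].

Taylor coefficients needed (expand at 0): a_0 = -4598/245, a_1 = 36784/343, a_2 = -4326718/12005, a_3 = 88299992/84035, a_4 = -1746725024/588245.
Write the denominator as Q(n) = 1 + q1*n. Requiring Q*f - P = O(n^5) with deg P <= 3 kills the coefficients of n^4..n^4 in Q*f:
  n^4: a_4 + q1*a_3 = 0, i.e. -1746725024/588245 + (88299992/84035)*q1 = 0.
Solving this linear system: q1 = 94972/33607.
The numerator is Q*f truncated at degree 3: P0 = a_0 = -4598/245; P1 = a_1 + q1*a_0 = 446318664/8233715; P2 = a_2 + q1*a_1 = -3305322878/57636005; P3 = a_3 + q1*a_2 = 13011199696/403452035.


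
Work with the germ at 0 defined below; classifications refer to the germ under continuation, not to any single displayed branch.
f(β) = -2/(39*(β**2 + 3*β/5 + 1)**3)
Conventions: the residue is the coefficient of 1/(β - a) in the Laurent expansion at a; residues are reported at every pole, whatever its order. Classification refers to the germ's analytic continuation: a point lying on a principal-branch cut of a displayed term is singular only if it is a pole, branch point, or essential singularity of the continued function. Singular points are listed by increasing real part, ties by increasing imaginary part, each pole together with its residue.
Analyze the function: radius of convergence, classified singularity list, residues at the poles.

Denominator factor (β**2 + 3*β/5 + 1)^3: discriminant -91/25, complex-conjugate roots (-3/10) + ((1/10)*sqrt(91))*i and (-3/10) - ((1/10)*sqrt(91))*i; poles of order 3, moduli 1 and 1.
The radius of convergence is the smallest modulus among the singular points: 1.
The factor β**2 + 3*β/5 + 1 splits as (β - a)(β - a') with a = (-3/10) - ((1/10)*sqrt(91))*i, a' = (-3/10) + ((1/10)*sqrt(91))*i. At the order-3 pole a set g(β) = (β - a)^3*f(β) = [-2/39] / (β - a')^3.
Order-3 pole: residue = g''(a)/2; g''((-3/10) - ((1/10)*sqrt(91))*i) = -((25000/9796423)*sqrt(91))*i, so the residue is -((12500/9796423)*sqrt(91))*i.
The factor β**2 + 3*β/5 + 1 splits as (β - a)(β - a') with a = (-3/10) + ((1/10)*sqrt(91))*i, a' = (-3/10) - ((1/10)*sqrt(91))*i. At the order-3 pole a set g(β) = (β - a)^3*f(β) = [-2/39] / (β - a')^3.
Order-3 pole: residue = g''(a)/2; g''((-3/10) + ((1/10)*sqrt(91))*i) = ((25000/9796423)*sqrt(91))*i, so the residue is ((12500/9796423)*sqrt(91))*i.
List the singular points by increasing real part (a conjugate pair: the negative imaginary part first).

Radius of convergence at 0: 1.
At (-3/10) - ((1/10)*sqrt(91))*i: a pole of order 3; residue -((12500/9796423)*sqrt(91))*i.
At (-3/10) + ((1/10)*sqrt(91))*i: a pole of order 3; residue ((12500/9796423)*sqrt(91))*i.


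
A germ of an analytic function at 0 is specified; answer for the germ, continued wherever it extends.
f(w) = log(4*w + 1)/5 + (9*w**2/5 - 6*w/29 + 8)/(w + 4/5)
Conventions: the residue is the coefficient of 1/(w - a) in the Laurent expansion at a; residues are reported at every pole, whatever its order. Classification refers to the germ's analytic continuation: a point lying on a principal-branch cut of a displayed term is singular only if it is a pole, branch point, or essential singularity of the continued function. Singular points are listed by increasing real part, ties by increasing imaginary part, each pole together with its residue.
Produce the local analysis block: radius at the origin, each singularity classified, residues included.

Denominator factor (w + 4/5): pole of order 1 at -4/5, modulus 4/5.
Branch term (1/5)*log(1 - w/(-1/4)): its argument vanishes at w = -1/4, a logarithmic branch point, modulus 1/4.
The radius of convergence is the smallest modulus among the singular points: 1/4.
The branch term is analytic at -4/5 and contributes nothing to the residue; only the rational part matters.
At the order-1 pole -4/5 set g(w) = (w - (-4/5))*(rational part) = 9*w**2/5 - 6*w/29 + 8.
Simple pole: residue = g(a) at a = -4/5, which is 33776/3625.
List the singular points by increasing real part (a conjugate pair: the negative imaginary part first).

Radius of convergence at 0: 1/4.
At -4/5: a pole of order 1; residue 33776/3625.
At -1/4: a logarithmic branch point.


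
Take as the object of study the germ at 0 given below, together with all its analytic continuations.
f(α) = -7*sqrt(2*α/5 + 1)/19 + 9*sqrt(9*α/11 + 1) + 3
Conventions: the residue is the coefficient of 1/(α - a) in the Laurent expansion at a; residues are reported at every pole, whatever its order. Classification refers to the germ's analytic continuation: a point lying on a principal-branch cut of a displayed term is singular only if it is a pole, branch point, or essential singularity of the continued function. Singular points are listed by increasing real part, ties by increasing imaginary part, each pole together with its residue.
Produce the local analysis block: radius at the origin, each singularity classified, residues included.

Radius of convergence at 0: 11/9.
At -5/2: an algebraic (square-root) branch point.
At -11/9: an algebraic (square-root) branch point.

Branch term (-7/19)*sqrt(1 - α/(-5/2)): its argument vanishes at α = -5/2, a square-root branch point, modulus 5/2.
Branch term (9)*sqrt(1 - α/(-11/9)): its argument vanishes at α = -11/9, a square-root branch point, modulus 11/9.
The radius of convergence is the smallest modulus among the singular points: 11/9.
List the singular points by increasing real part (a conjugate pair: the negative imaginary part first).


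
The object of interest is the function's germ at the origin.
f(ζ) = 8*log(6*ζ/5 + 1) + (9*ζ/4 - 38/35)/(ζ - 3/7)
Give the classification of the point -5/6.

The term (8)*log(1 - ζ/(-5/6)) has argument 1 - -5/6/(-5/6) = 0 at -5/6: a logarithmic (infinitely-sheeted) branch point; the remaining terms are analytic or single-valued there.

The point is a logarithmic branch point.


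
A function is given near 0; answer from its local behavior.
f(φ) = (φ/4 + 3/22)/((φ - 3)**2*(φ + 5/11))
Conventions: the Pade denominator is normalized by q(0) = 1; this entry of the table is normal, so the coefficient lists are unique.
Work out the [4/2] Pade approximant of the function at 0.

The Pade approximant has numerator coefficients [1/30, 119847871/1721417220, 30284969/1721417220, 13721279/3442834440, 2474329/3442834440]; denominator coefficients [1, 256584247/143451435, -778389487/860708610].

Taylor coefficients needed (expand at 0): a_0 = 1/30, a_1 = 1/100, a_2 = 403/13500, a_3 = -4087/101250, a_4 = 25291/253125, a_5 = -9805861/45562500, a_6 = 324843413/683437500.
Write the denominator as Q(φ) = 1 + q1*φ + q2*φ^2. Requiring Q*f - P = O(φ^7) with deg P <= 4 kills the coefficients of φ^5..φ^6 in Q*f:
  φ^5: a_5 + q1*a_4 + q2*a_3 = 0, i.e. -9805861/45562500 + (25291/253125)*q1 + (-4087/101250)*q2 = 0.
  φ^6: a_6 + q1*a_5 + q2*a_4 = 0, i.e. 324843413/683437500 + (-9805861/45562500)*q1 + (25291/253125)*q2 = 0.
Solving this linear system: q1 = 256584247/143451435, q2 = -778389487/860708610.
The numerator is Q*f truncated at degree 4: P0 = a_0 = 1/30; P1 = a_1 + q1*a_0 = 119847871/1721417220; P2 = a_2 + q1*a_1 + q2*a_0 = 30284969/1721417220; P3 = a_3 + q1*a_2 + q2*a_1 = 13721279/3442834440; P4 = a_4 + q1*a_3 + q2*a_2 = 2474329/3442834440.


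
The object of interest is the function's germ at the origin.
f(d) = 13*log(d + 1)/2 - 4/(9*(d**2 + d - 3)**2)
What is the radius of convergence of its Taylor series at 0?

Denominator factor (d**2 + d - 3)^2: discriminant 13, real irrational roots -1/2 + (1/2)*sqrt(13) and -1/2 - (1/2)*sqrt(13); poles of order 2, moduli -1/2 + (1/2)*sqrt(13) and 1/2 + (1/2)*sqrt(13).
Branch term (13/2)*log(1 - d/(-1)): its argument vanishes at d = -1, a logarithmic branch point, modulus 1.
The radius of convergence is the smallest modulus among the singular points: 1.

The radius of convergence is 1.


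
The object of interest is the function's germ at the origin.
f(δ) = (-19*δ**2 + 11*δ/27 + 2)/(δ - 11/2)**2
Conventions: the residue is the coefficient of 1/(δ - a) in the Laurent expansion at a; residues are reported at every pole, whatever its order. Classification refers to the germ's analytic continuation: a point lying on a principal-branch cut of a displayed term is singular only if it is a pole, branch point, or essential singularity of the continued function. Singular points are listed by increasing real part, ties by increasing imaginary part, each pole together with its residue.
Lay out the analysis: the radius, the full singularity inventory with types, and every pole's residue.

Radius of convergence at 0: 11/2.
At 11/2: a pole of order 2; residue -5632/27.

Denominator factor (δ - 11/2)^2: pole of order 2 at 11/2, modulus 11/2.
The radius of convergence is the smallest modulus among the singular points: 11/2.
At the order-2 pole 11/2 set g(δ) = (δ - (11/2))^2*f(δ) = -19*δ**2 + 11*δ/27 + 2.
Order-2 pole: residue = g'(a); g'(11/2) = -5632/27, so the residue is -5632/27.
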